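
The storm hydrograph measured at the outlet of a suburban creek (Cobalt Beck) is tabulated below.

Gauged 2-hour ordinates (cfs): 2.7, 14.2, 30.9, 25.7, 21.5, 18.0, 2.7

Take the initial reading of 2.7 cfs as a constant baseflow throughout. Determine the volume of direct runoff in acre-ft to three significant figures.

Direct-runoff ordinates (Q − Q_b): 0.0, 11.5, 28.2, 23.0, 18.8, 15.3, 0.0 cfs.
ΣQ_DR = 96.80 cfs.
With Δt = 2 h = 7200 s, V = ΣQ_DR · Δt = 96.80 × 7200 = 6.97 × 10^5 ft³ = 16.0 acre-ft.

V ≈ 16.0 acre-ft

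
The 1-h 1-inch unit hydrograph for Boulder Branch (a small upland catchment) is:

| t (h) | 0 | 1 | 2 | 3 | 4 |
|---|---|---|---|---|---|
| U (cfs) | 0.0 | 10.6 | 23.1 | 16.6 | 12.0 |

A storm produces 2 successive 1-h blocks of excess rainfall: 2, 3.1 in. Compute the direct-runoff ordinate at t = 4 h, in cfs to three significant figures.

Q ≈ 75.5 cfs

By discrete convolution, Q_j = Σ (P_i / 1 in) · U_{j−i}.
At t = 4 h (j=4): Q = (2/1)·12.0 + (3.1/1)·16.6 = 75.5 cfs.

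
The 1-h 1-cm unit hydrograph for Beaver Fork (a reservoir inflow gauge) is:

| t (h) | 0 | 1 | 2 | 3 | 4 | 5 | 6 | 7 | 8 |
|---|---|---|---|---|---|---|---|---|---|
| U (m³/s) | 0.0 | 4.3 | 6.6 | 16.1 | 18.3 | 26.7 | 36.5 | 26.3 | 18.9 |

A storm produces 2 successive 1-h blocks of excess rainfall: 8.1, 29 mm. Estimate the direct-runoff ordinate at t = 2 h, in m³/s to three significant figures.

Q ≈ 17.8 m³/s

By discrete convolution, Q_j = Σ (P_i / 10 mm) · U_{j−i}.
At t = 2 h (j=2): Q = (8.1/10)·6.6 + (29/10)·4.3 = 17.8 m³/s.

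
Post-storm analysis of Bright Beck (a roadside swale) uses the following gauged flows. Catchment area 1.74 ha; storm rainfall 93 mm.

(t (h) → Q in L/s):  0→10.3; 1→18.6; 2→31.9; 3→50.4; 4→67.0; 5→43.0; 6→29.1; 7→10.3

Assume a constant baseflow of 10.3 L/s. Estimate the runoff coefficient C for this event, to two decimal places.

C ≈ 0.40

ΣQ_DR = 178.2 L/s; V = ΣQ_DR·Δt = 6.415 × 10^5 L.
Runoff depth d = V / A = 36.87 mm.
C = d / P = 36.87 / 93 = 0.40.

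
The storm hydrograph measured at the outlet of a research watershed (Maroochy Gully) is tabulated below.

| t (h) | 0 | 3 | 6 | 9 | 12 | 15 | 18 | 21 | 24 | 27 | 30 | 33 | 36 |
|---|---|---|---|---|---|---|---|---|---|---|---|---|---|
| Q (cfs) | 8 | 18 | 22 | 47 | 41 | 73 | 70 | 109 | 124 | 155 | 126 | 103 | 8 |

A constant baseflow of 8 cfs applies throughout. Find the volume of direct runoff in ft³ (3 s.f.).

Direct-runoff ordinates (Q − Q_b): 0.0, 10.0, 14.0, 39.0, 33.0, 65.0, 62.0, 101.0, 116.0, 147.0, 118.0, 95.0, 0.0 cfs.
ΣQ_DR = 800.0 cfs.
With Δt = 3 h = 10800 s, V = ΣQ_DR · Δt = 800.0 × 10800 = 8.64 × 10^6 ft³.

V ≈ 8.64 × 10^6 ft³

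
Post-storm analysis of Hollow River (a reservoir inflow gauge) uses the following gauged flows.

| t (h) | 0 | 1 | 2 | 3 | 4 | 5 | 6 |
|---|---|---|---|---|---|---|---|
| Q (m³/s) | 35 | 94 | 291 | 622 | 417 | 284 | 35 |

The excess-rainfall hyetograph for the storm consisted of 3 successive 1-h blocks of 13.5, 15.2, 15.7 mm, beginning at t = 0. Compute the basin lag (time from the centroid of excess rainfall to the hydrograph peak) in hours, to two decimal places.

t_L ≈ 1.45 h

Centroid of excess rainfall: t_c = Σ P_i·t̄_i / ΣP_i = 1.5495 h (block centres at 0.5, 1.5, 2.5 h).
Hydrograph peak occurs at t = 3 h, so basin lag t_L = 3 − 1.5495 = 1.45 h.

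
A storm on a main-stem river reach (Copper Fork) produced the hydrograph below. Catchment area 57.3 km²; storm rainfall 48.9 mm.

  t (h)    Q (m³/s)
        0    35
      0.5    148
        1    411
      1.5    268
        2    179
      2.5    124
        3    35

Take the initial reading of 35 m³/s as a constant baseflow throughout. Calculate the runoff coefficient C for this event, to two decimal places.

C ≈ 0.61

ΣQ_DR = 955.0 m³/s; V = ΣQ_DR·Δt = 1.719 × 10^6 m³.
Runoff depth d = V / A = 30.00 mm.
C = d / P = 30.00 / 48.9 = 0.61.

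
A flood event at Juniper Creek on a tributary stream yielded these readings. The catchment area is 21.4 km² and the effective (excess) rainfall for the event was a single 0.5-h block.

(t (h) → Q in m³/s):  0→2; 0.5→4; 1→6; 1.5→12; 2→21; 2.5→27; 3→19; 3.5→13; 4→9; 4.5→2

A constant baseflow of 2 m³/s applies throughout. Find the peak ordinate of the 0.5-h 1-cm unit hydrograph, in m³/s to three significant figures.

U_p ≈ 31.3 m³/s

Direct runoff: 0.0, 2.0, 4.0, 10.0, 19.0, 25.0, 17.0, 11.0, 7.0, 0.0 m³/s; ΣQ_DR = 95.00 m³/s, peak = 25.0 m³/s.
Runoff depth d = ΣQ_DR·Δt / A = 95.00 × 1800 / (21.4 km²) = 7.991 mm.
The 1-cm UH is the DRH scaled by (10 mm)/d, so U_p = 25.0 × 10/7.991 = 31.3 m³/s.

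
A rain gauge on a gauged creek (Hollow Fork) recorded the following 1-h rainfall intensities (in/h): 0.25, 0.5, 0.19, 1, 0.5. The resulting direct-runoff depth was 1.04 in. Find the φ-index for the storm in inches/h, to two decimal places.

Only the 3 blocks with intensity above φ contribute runoff: 0.5, 1, 0.5 in/h.
Σ(I−φ)·Δt = d  ⇒  (0.5+1+0.5 − 3φ)·1 = 1.04
φ = (2.000 − 1.04/1) / 3 = 0.32 in/h.

φ ≈ 0.32 in/h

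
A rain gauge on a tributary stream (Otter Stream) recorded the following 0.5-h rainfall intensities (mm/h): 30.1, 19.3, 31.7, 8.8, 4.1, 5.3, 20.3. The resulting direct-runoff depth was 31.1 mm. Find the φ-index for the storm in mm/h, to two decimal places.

φ ≈ 9.80 mm/h

Only the 4 blocks with intensity above φ contribute runoff: 30.1, 19.3, 31.7, 20.3 mm/h.
Σ(I−φ)·Δt = d  ⇒  (30.1+19.3+31.7+20.3 − 4φ)·0.5 = 31.1
φ = (101.4 − 31.1/0.5) / 4 = 9.80 mm/h.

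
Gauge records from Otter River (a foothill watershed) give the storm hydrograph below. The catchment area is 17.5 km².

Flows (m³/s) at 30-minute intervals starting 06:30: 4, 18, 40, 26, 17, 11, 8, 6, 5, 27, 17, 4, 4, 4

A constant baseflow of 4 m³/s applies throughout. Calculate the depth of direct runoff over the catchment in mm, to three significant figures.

d ≈ 13.9 mm

Direct runoff: 0.0, 14.0, 36.0, 22.0, 13.0, 7.0, 4.0, 2.0, 1.0, 23.0, 13.0, 0.0, 0.0, 0.0 m³/s; ΣQ_DR = 135.0 m³/s.
V = ΣQ_DR · Δt = 135.0 × 1800 s = 2.430 × 10^5 m³.
Over A = 17.5 km², depth = V / A = 13.9 mm.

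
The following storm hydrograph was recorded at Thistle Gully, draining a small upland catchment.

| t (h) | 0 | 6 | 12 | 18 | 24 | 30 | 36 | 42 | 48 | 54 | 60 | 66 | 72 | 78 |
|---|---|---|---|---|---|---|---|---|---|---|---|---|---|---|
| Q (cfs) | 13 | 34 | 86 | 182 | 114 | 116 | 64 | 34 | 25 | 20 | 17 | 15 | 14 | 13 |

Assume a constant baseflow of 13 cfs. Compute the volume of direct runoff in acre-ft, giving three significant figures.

V ≈ 280 acre-ft

Direct-runoff ordinates (Q − Q_b): 0.0, 21.0, 73.0, 169.0, 101.0, 103.0, 51.0, 21.0, 12.0, 7.0, 4.0, 2.0, 1.0, 0.0 cfs.
ΣQ_DR = 565.0 cfs.
With Δt = 6 h = 21600 s, V = ΣQ_DR · Δt = 565.0 × 21600 = 1.22 × 10^7 ft³ = 280 acre-ft.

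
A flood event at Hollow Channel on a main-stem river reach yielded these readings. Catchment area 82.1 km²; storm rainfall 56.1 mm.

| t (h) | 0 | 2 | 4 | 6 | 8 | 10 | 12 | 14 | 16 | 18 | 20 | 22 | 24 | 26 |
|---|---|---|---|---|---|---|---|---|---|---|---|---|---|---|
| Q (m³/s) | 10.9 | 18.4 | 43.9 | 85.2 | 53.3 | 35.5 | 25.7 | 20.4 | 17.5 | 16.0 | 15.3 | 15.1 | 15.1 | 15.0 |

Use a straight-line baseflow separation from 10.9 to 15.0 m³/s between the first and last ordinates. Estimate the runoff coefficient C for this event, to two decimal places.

ΣQ_DR = 206.0 m³/s; V = ΣQ_DR·Δt = 1.483 × 10^6 m³.
Runoff depth d = V / A = 18.07 mm.
C = d / P = 18.07 / 56.1 = 0.32.

C ≈ 0.32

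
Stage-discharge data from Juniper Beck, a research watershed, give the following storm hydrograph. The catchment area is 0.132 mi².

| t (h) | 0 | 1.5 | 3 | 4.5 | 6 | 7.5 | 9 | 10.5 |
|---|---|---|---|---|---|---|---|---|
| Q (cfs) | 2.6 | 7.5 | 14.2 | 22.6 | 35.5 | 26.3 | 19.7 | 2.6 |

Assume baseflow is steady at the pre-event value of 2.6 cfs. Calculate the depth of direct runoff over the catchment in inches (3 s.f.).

Direct runoff: 0.0, 4.9, 11.6, 20.0, 32.9, 23.7, 17.1, 0.0 cfs; ΣQ_DR = 110.2 cfs.
V = ΣQ_DR · Δt = 110.2 × 5400 s = 5.951 × 10^5 ft³.
Over A = 0.132 mi², depth = V / A = 1.94 in.

d ≈ 1.94 in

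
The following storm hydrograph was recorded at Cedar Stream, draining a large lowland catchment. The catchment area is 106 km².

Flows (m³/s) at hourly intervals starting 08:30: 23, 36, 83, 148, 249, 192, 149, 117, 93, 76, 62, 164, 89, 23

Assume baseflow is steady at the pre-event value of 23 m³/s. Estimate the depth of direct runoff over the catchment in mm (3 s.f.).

Direct runoff: 0.0, 13.0, 60.0, 125.0, 226.0, 169.0, 126.0, 94.0, 70.0, 53.0, 39.0, 141.0, 66.0, 0.0 m³/s; ΣQ_DR = 1182 m³/s.
V = ΣQ_DR · Δt = 1182 × 3600 s = 4.255 × 10^6 m³.
Over A = 106 km², depth = V / A = 40.1 mm.

d ≈ 40.1 mm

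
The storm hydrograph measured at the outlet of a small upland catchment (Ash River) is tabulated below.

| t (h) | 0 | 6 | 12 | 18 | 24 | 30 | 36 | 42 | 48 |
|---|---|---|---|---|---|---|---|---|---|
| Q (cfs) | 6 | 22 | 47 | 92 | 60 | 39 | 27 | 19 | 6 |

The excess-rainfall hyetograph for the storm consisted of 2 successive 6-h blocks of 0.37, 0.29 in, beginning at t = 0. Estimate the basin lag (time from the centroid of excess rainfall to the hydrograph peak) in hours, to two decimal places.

t_L ≈ 12.36 h

Centroid of excess rainfall: t_c = Σ P_i·t̄_i / ΣP_i = 5.6364 h (block centres at 3, 9 h).
Hydrograph peak occurs at t = 18 h, so basin lag t_L = 18 − 5.6364 = 12.36 h.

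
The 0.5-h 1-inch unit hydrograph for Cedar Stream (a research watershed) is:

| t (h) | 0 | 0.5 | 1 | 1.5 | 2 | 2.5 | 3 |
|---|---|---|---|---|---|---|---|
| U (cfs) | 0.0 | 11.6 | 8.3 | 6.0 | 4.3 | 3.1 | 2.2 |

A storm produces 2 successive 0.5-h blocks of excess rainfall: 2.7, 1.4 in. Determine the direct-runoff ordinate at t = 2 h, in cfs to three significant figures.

By discrete convolution, Q_j = Σ (P_i / 1 in) · U_{j−i}.
At t = 2 h (j=4): Q = (2.7/1)·4.3 + (1.4/1)·6.0 = 20.0 cfs.

Q ≈ 20.0 cfs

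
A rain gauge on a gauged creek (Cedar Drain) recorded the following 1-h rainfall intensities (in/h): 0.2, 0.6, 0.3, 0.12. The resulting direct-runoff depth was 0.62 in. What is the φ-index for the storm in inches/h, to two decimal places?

φ ≈ 0.16 in/h

Only the 3 blocks with intensity above φ contribute runoff: 0.2, 0.6, 0.3 in/h.
Σ(I−φ)·Δt = d  ⇒  (0.2+0.6+0.3 − 3φ)·1 = 0.62
φ = (1.100 − 0.62/1) / 3 = 0.16 in/h.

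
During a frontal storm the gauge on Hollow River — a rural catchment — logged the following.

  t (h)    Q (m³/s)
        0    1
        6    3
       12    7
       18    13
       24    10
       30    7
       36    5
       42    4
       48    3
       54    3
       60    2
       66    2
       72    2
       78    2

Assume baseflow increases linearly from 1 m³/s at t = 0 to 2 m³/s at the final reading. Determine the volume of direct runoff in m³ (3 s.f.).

Direct-runoff ordinates (Q − Q_b): 0.00, 1.92, 5.85, 11.77, 8.69, 5.62, 3.54, 2.46, 1.38, 1.31, 0.23, 0.15, 0.08, 0.00 m³/s.
ΣQ_DR = 43.00 m³/s.
With Δt = 6 h = 21600 s, V = ΣQ_DR · Δt = 43.00 × 21600 = 9.29 × 10^5 m³.

V ≈ 9.29 × 10^5 m³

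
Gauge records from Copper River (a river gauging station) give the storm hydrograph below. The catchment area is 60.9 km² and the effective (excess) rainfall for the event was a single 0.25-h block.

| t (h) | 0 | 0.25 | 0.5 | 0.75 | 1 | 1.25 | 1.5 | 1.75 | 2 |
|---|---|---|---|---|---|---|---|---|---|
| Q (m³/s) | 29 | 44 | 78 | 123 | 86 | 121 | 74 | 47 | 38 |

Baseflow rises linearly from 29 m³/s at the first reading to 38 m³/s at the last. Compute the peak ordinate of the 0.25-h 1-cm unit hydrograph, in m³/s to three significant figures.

Direct runoff: 0.00, 13.88, 46.75, 90.62, 52.50, 86.38, 38.25, 10.12, 0.00 m³/s; ΣQ_DR = 338.5 m³/s, peak = 90.62 m³/s.
Runoff depth d = ΣQ_DR·Δt / A = 338.5 × 900 / (60.9 km²) = 5.002 mm.
The 1-cm UH is the DRH scaled by (10 mm)/d, so U_p = 90.62 × 10/5.002 = 181 m³/s.

U_p ≈ 181 m³/s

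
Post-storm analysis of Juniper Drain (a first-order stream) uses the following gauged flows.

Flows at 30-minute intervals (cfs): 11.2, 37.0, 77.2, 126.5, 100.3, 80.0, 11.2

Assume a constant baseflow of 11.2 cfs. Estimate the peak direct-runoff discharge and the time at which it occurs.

Subtracting baseflow gives direct-runoff ordinates: 0.0, 25.8, 66.0, 115.3, 89.1, 68.8, 0.0 cfs.
The maximum is 115.3 cfs, occurring at the reading for t = 1.5 h.

Q_p = 115.3 cfs at t = 1.5 h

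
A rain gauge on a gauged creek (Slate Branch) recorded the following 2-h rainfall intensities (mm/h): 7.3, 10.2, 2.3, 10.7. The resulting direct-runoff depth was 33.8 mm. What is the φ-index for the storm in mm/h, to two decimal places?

φ ≈ 3.77 mm/h

Only the 3 blocks with intensity above φ contribute runoff: 7.3, 10.2, 10.7 mm/h.
Σ(I−φ)·Δt = d  ⇒  (7.3+10.2+10.7 − 3φ)·2 = 33.8
φ = (28.20 − 33.8/2) / 3 = 3.77 mm/h.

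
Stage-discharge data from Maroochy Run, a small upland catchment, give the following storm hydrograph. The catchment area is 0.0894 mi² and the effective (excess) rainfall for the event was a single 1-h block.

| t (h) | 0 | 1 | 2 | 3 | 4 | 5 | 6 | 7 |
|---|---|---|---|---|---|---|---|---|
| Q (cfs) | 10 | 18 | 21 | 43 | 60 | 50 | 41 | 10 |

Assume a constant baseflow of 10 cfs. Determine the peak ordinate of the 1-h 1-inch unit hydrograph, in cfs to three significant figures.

Direct runoff: 0.0, 8.0, 11.0, 33.0, 50.0, 40.0, 31.0, 0.0 cfs; ΣQ_DR = 173.0 cfs, peak = 50.0 cfs.
Runoff depth d = ΣQ_DR·Δt / A = 173.0 × 3600 / (0.0894 mi²) = 2.999 in.
The 1-inch UH is the DRH scaled by (1 in)/d, so U_p = 50.0 × 1/2.999 = 16.7 cfs.

U_p ≈ 16.7 cfs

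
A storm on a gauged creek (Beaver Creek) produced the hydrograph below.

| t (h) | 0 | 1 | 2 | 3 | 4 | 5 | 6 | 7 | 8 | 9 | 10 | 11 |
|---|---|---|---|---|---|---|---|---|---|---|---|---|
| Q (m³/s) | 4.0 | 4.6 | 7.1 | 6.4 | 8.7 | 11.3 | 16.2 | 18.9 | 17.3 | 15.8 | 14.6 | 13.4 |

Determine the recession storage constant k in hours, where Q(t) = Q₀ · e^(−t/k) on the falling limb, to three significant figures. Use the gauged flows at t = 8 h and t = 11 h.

k ≈ 11.7 h

On the falling limb, Q drops from 17.3 to 13.4 m³/s between t = 8 h and t = 11 h (Δt = 3 h).
k = −Δt / ln(Q₂/Q₁) = −3 / ln(13.4/17.3) = 11.7 h.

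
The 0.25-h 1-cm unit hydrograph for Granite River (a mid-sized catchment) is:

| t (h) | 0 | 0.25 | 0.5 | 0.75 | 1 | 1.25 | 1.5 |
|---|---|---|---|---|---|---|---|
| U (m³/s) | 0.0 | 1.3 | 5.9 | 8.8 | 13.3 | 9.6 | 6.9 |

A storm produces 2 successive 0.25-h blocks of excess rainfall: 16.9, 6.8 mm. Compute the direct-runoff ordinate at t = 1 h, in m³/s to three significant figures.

By discrete convolution, Q_j = Σ (P_i / 10 mm) · U_{j−i}.
At t = 1 h (j=4): Q = (16.9/10)·13.3 + (6.8/10)·8.8 = 28.5 m³/s.

Q ≈ 28.5 m³/s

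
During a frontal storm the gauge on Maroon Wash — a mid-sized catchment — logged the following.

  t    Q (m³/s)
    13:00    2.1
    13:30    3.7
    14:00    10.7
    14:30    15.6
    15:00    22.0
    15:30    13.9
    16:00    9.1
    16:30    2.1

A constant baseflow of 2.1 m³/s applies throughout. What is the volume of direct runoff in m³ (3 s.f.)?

Direct-runoff ordinates (Q − Q_b): 0.0, 1.6, 8.6, 13.5, 19.9, 11.8, 7.0, 0.0 m³/s.
ΣQ_DR = 62.40 m³/s.
With Δt = 0.5 h = 1800 s, V = ΣQ_DR · Δt = 62.40 × 1800 = 1.12 × 10^5 m³.

V ≈ 1.12 × 10^5 m³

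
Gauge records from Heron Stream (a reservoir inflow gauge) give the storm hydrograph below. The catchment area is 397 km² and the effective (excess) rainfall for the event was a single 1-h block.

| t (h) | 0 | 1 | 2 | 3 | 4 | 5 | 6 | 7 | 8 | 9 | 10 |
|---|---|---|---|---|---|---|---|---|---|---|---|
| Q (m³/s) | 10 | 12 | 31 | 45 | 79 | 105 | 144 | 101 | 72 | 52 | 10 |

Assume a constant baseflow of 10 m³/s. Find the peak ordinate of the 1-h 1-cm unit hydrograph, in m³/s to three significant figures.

Direct runoff: 0.0, 2.0, 21.0, 35.0, 69.0, 95.0, 134.0, 91.0, 62.0, 42.0, 0.0 m³/s; ΣQ_DR = 551.0 m³/s, peak = 134.0 m³/s.
Runoff depth d = ΣQ_DR·Δt / A = 551.0 × 3600 / (397 km²) = 4.996 mm.
The 1-cm UH is the DRH scaled by (10 mm)/d, so U_p = 134.0 × 10/4.996 = 268 m³/s.

U_p ≈ 268 m³/s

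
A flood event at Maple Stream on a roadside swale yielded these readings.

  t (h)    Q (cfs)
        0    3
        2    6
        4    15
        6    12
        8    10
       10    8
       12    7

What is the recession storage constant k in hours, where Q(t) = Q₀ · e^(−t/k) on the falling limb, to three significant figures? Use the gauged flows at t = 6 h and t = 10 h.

k ≈ 9.87 h

On the falling limb, Q drops from 12 to 8 cfs between t = 6 h and t = 10 h (Δt = 4 h).
k = −Δt / ln(Q₂/Q₁) = −4 / ln(8/12) = 9.87 h.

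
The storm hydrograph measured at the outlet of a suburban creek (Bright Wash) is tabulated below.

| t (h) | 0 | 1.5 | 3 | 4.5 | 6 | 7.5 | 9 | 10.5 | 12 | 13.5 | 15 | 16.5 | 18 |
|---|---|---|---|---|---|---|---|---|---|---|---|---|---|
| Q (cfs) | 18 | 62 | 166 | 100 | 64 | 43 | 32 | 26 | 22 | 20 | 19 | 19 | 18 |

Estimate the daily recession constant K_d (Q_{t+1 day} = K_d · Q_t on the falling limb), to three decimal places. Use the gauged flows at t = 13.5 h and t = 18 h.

Between t = 13.5 h and t = 18 h the flow falls from 20 to 18 cfs over 3×1.5 h = 4.5 h.
Per-interval ratio K = (18/20)^(1/3) = 0.9655; K_d = K^(24/1.5) = 0.570.

K_d ≈ 0.570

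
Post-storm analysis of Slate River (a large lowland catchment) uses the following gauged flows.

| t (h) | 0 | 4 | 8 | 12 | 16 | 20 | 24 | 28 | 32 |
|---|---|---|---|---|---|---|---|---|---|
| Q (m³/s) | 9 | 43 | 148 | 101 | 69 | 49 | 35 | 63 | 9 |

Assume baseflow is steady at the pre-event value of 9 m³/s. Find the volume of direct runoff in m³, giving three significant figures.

V ≈ 6.41 × 10^6 m³

Direct-runoff ordinates (Q − Q_b): 0.0, 34.0, 139.0, 92.0, 60.0, 40.0, 26.0, 54.0, 0.0 m³/s.
ΣQ_DR = 445.0 m³/s.
With Δt = 4 h = 14400 s, V = ΣQ_DR · Δt = 445.0 × 14400 = 6.41 × 10^6 m³.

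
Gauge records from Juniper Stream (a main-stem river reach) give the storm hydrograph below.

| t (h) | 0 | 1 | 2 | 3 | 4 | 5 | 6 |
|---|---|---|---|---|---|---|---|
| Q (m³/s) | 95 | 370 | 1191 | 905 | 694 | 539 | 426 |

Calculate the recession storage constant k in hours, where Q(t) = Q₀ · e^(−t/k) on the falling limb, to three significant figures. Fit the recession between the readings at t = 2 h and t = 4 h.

On the falling limb, Q drops from 1191 to 694 m³/s between t = 2 h and t = 4 h (Δt = 2 h).
k = −Δt / ln(Q₂/Q₁) = −2 / ln(694/1191) = 3.70 h.

k ≈ 3.70 h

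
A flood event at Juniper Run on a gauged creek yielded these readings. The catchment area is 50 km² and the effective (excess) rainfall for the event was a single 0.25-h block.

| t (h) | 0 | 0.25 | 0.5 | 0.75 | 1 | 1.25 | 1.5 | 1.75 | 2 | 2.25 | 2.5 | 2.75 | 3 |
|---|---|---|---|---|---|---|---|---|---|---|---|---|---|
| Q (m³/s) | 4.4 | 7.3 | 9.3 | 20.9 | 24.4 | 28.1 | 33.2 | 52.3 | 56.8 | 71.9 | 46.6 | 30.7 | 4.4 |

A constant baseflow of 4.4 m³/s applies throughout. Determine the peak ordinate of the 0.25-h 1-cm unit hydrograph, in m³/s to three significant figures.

Direct runoff: 0.0, 2.9, 4.9, 16.5, 20.0, 23.7, 28.8, 47.9, 52.4, 67.5, 42.2, 26.3, 0.0 m³/s; ΣQ_DR = 333.1 m³/s, peak = 67.5 m³/s.
Runoff depth d = ΣQ_DR·Δt / A = 333.1 × 900 / (50 km²) = 5.996 mm.
The 1-cm UH is the DRH scaled by (10 mm)/d, so U_p = 67.5 × 10/5.996 = 113 m³/s.

U_p ≈ 113 m³/s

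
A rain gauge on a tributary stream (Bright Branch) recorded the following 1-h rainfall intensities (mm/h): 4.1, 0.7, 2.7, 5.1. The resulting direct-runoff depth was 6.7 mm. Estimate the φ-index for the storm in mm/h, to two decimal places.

φ ≈ 1.73 mm/h

Only the 3 blocks with intensity above φ contribute runoff: 4.1, 2.7, 5.1 mm/h.
Σ(I−φ)·Δt = d  ⇒  (4.1+2.7+5.1 − 3φ)·1 = 6.7
φ = (11.90 − 6.7/1) / 3 = 1.73 mm/h.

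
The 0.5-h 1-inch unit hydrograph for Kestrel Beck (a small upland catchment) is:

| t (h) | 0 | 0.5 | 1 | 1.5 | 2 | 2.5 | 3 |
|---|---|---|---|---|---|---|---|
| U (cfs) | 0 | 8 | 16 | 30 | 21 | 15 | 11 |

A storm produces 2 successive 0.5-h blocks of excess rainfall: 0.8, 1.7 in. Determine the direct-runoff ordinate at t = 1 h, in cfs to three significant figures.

Q ≈ 26.4 cfs

By discrete convolution, Q_j = Σ (P_i / 1 in) · U_{j−i}.
At t = 1 h (j=2): Q = (0.8/1)·16 + (1.7/1)·8 = 26.4 cfs.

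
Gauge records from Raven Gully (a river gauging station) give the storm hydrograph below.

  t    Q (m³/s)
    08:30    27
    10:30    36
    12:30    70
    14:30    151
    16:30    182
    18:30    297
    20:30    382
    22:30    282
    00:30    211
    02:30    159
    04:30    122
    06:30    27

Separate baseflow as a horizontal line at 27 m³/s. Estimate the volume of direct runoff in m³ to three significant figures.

Direct-runoff ordinates (Q − Q_b): 0.0, 9.0, 43.0, 124.0, 155.0, 270.0, 355.0, 255.0, 184.0, 132.0, 95.0, 0.0 m³/s.
ΣQ_DR = 1622 m³/s.
With Δt = 2 h = 7200 s, V = ΣQ_DR · Δt = 1622 × 7200 = 1.17 × 10^7 m³.

V ≈ 1.17 × 10^7 m³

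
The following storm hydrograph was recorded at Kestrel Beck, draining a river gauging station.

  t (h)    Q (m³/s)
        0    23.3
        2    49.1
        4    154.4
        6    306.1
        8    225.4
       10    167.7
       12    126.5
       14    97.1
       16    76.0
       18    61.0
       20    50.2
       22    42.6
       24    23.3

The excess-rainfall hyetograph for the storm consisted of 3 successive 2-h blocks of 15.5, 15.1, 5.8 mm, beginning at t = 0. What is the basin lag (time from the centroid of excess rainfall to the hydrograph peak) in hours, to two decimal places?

t_L ≈ 3.53 h

Centroid of excess rainfall: t_c = Σ P_i·t̄_i / ΣP_i = 2.4670 h (block centres at 1, 3, 5 h).
Hydrograph peak occurs at t = 6 h, so basin lag t_L = 6 − 2.4670 = 3.53 h.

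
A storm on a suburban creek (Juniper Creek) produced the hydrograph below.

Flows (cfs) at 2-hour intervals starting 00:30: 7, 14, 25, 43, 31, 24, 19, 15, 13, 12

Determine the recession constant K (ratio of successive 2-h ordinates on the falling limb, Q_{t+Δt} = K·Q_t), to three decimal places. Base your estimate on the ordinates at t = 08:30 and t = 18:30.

Using the recession-limb readings at t = 08:30 and t = 18:30: Q falls from 31 to 12 cfs over 5 intervals.
K = (Q₂/Q₁)^(1/5) = (12/31)^(1/5) = 0.827.

K ≈ 0.827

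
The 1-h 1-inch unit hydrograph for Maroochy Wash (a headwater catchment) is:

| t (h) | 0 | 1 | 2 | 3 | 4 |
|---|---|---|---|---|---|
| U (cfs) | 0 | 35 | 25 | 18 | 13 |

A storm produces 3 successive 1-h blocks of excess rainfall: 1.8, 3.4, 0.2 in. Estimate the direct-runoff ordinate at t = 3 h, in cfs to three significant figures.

Q ≈ 124 cfs

By discrete convolution, Q_j = Σ (P_i / 1 in) · U_{j−i}.
At t = 3 h (j=3): Q = (1.8/1)·18 + (3.4/1)·25 + (0.2/1)·35 = 124 cfs.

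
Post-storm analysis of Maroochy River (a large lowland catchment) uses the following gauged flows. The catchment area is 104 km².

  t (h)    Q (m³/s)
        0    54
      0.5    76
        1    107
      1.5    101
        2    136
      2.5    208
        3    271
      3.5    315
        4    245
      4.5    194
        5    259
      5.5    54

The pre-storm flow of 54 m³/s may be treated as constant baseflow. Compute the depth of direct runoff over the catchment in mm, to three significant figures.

Direct runoff: 0.0, 22.0, 53.0, 47.0, 82.0, 154.0, 217.0, 261.0, 191.0, 140.0, 205.0, 0.0 m³/s; ΣQ_DR = 1372 m³/s.
V = ΣQ_DR · Δt = 1372 × 1800 s = 2.470 × 10^6 m³.
Over A = 104 km², depth = V / A = 23.7 mm.

d ≈ 23.7 mm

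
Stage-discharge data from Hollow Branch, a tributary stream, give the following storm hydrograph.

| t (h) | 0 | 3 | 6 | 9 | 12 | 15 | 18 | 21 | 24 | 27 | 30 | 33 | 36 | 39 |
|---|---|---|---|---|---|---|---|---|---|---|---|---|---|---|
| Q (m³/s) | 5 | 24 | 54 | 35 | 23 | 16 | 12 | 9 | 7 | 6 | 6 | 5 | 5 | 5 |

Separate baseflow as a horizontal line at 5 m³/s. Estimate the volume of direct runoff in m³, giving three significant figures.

V ≈ 1.53 × 10^6 m³

Direct-runoff ordinates (Q − Q_b): 0.0, 19.0, 49.0, 30.0, 18.0, 11.0, 7.0, 4.0, 2.0, 1.0, 1.0, 0.0, 0.0, 0.0 m³/s.
ΣQ_DR = 142.0 m³/s.
With Δt = 3 h = 10800 s, V = ΣQ_DR · Δt = 142.0 × 10800 = 1.53 × 10^6 m³.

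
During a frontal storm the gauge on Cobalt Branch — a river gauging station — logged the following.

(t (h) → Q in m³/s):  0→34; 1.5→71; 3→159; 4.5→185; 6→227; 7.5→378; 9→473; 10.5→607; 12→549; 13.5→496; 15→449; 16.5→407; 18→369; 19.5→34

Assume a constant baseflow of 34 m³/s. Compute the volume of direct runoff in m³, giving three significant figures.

V ≈ 2.14 × 10^7 m³

Direct-runoff ordinates (Q − Q_b): 0.0, 37.0, 125.0, 151.0, 193.0, 344.0, 439.0, 573.0, 515.0, 462.0, 415.0, 373.0, 335.0, 0.0 m³/s.
ΣQ_DR = 3962 m³/s.
With Δt = 1.5 h = 5400 s, V = ΣQ_DR · Δt = 3962 × 5400 = 2.14 × 10^7 m³.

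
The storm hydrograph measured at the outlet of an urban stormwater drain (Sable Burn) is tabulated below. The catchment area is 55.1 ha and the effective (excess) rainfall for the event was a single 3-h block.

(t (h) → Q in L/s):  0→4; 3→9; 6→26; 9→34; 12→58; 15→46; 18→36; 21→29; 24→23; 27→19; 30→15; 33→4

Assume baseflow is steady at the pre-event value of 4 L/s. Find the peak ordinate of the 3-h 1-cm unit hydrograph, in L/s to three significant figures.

U_p ≈ 108 L/s

Direct runoff: 0.0, 5.0, 22.0, 30.0, 54.0, 42.0, 32.0, 25.0, 19.0, 15.0, 11.0, 0.0 L/s; ΣQ_DR = 255.0 L/s, peak = 54.0 L/s.
Runoff depth d = ΣQ_DR·Δt / A = 255.0 × 10800 / (55.1 ha) = 4.998 mm.
The 1-cm UH is the DRH scaled by (10 mm)/d, so U_p = 54.0 × 10/4.998 = 108 L/s.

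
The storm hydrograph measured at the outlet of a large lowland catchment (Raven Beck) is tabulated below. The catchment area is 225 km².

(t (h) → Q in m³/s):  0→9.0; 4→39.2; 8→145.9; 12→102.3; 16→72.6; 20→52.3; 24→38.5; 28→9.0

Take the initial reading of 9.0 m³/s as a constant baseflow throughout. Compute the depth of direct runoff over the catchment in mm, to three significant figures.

Direct runoff: 0.0, 30.2, 136.9, 93.3, 63.6, 43.3, 29.5, 0.0 m³/s; ΣQ_DR = 396.8 m³/s.
V = ΣQ_DR · Δt = 396.8 × 14400 s = 5.714 × 10^6 m³.
Over A = 225 km², depth = V / A = 25.4 mm.

d ≈ 25.4 mm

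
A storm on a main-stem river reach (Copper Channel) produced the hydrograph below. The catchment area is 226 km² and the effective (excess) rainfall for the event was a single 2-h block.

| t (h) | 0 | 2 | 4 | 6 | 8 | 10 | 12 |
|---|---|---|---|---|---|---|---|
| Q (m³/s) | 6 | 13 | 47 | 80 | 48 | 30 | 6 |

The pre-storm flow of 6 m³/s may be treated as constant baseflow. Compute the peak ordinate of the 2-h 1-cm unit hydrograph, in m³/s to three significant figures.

U_p ≈ 124 m³/s

Direct runoff: 0.0, 7.0, 41.0, 74.0, 42.0, 24.0, 0.0 m³/s; ΣQ_DR = 188.0 m³/s, peak = 74.0 m³/s.
Runoff depth d = ΣQ_DR·Δt / A = 188.0 × 7200 / (226 km²) = 5.989 mm.
The 1-cm UH is the DRH scaled by (10 mm)/d, so U_p = 74.0 × 10/5.989 = 124 m³/s.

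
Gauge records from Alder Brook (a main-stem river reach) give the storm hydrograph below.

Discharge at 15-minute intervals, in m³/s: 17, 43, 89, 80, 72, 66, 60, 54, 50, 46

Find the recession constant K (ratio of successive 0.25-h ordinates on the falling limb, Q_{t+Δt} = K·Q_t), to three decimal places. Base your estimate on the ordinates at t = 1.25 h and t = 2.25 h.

K ≈ 0.914

Using the recession-limb readings at t = 1.25 h and t = 2.25 h: Q falls from 66 to 46 m³/s over 4 intervals.
K = (Q₂/Q₁)^(1/4) = (46/66)^(1/4) = 0.914.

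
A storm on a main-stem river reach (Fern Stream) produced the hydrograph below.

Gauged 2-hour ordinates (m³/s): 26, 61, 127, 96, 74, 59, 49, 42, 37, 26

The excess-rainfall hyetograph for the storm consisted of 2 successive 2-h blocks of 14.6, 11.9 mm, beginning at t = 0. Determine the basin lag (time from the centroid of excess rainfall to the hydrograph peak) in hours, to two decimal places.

t_L ≈ 2.10 h

Centroid of excess rainfall: t_c = Σ P_i·t̄_i / ΣP_i = 1.8981 h (block centres at 1, 3 h).
Hydrograph peak occurs at t = 4 h, so basin lag t_L = 4 − 1.8981 = 2.10 h.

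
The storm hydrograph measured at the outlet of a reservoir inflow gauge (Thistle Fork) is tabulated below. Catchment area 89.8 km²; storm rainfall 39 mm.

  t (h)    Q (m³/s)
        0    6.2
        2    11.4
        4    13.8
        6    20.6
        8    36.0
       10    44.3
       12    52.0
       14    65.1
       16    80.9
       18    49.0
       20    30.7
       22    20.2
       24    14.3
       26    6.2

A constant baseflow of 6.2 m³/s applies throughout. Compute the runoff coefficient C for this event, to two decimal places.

ΣQ_DR = 363.9 m³/s; V = ΣQ_DR·Δt = 2.620 × 10^6 m³.
Runoff depth d = V / A = 29.18 mm.
C = d / P = 29.18 / 39 = 0.75.

C ≈ 0.75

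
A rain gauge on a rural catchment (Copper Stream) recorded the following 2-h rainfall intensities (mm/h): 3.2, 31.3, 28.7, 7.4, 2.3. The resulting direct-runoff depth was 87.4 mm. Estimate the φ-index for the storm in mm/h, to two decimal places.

φ ≈ 8.15 mm/h

Only the 2 blocks with intensity above φ contribute runoff: 31.3, 28.7 mm/h.
Σ(I−φ)·Δt = d  ⇒  (31.3+28.7 − 2φ)·2 = 87.4
φ = (60.00 − 87.4/2) / 2 = 8.15 mm/h.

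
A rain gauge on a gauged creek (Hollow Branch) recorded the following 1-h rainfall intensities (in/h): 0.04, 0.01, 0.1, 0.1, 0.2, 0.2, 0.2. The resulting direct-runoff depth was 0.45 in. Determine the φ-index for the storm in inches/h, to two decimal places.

φ ≈ 0.07 in/h

Only the 5 blocks with intensity above φ contribute runoff: 0.1, 0.1, 0.2, 0.2, 0.2 in/h.
Σ(I−φ)·Δt = d  ⇒  (0.1+0.1+0.2+0.2+0.2 − 5φ)·1 = 0.45
φ = (0.8000 − 0.45/1) / 5 = 0.07 in/h.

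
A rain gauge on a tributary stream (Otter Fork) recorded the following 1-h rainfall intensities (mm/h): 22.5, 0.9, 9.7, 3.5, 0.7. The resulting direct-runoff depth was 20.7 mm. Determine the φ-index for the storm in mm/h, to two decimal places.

φ ≈ 5.75 mm/h

Only the 2 blocks with intensity above φ contribute runoff: 22.5, 9.7 mm/h.
Σ(I−φ)·Δt = d  ⇒  (22.5+9.7 − 2φ)·1 = 20.7
φ = (32.20 − 20.7/1) / 2 = 5.75 mm/h.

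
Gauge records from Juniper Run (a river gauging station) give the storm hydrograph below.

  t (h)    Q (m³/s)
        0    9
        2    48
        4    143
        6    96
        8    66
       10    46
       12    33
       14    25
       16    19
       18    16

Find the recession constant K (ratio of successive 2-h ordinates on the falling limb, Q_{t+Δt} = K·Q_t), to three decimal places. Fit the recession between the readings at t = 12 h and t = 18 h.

K ≈ 0.786

Using the recession-limb readings at t = 12 h and t = 18 h: Q falls from 33 to 16 m³/s over 3 intervals.
K = (Q₂/Q₁)^(1/3) = (16/33)^(1/3) = 0.786.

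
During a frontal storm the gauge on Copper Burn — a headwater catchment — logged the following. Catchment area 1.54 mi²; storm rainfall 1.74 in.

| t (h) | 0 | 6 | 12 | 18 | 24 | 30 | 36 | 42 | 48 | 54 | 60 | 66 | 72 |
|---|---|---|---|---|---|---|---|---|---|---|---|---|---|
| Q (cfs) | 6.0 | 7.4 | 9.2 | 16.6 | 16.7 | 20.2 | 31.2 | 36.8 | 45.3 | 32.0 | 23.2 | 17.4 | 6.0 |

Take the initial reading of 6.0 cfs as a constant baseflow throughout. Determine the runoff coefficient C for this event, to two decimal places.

C ≈ 0.66

ΣQ_DR = 190.0 cfs; V = ΣQ_DR·Δt = 4.104 × 10^6 ft³.
Runoff depth d = V / A = 1.147 in.
C = d / P = 1.147 / 1.74 = 0.66.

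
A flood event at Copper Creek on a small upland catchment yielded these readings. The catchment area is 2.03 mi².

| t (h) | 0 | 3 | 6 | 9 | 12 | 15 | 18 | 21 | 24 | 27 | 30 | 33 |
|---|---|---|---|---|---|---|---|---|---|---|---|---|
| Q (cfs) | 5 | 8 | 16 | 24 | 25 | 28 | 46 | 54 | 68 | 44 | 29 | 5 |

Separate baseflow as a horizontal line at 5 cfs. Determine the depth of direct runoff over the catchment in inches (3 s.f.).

Direct runoff: 0.0, 3.0, 11.0, 19.0, 20.0, 23.0, 41.0, 49.0, 63.0, 39.0, 24.0, 0.0 cfs; ΣQ_DR = 292.0 cfs.
V = ΣQ_DR · Δt = 292.0 × 10800 s = 3.154 × 10^6 ft³.
Over A = 2.03 mi², depth = V / A = 0.669 in.

d ≈ 0.669 in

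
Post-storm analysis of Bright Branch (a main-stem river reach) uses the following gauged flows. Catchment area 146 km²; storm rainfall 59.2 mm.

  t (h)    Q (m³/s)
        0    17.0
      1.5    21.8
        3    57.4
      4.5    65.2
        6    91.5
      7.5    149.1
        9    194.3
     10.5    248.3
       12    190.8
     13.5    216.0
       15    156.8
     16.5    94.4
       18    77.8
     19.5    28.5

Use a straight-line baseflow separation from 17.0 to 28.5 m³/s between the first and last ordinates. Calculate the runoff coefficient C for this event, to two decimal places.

C ≈ 0.81

ΣQ_DR = 1290 m³/s; V = ΣQ_DR·Δt = 6.968 × 10^6 m³.
Runoff depth d = V / A = 47.73 mm.
C = d / P = 47.73 / 59.2 = 0.81.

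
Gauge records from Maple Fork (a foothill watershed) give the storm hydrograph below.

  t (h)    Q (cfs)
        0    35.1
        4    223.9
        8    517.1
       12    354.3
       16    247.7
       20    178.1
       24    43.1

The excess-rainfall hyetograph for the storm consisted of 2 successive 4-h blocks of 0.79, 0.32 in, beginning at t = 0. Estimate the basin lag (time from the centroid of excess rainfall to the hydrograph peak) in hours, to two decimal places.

Centroid of excess rainfall: t_c = Σ P_i·t̄_i / ΣP_i = 3.1532 h (block centres at 2, 6 h).
Hydrograph peak occurs at t = 8 h, so basin lag t_L = 8 − 3.1532 = 4.85 h.

t_L ≈ 4.85 h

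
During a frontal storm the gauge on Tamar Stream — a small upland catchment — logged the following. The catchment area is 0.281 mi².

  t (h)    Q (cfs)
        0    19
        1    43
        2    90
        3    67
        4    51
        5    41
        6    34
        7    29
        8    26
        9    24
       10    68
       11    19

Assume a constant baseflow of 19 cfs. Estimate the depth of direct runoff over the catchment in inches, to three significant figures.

d ≈ 1.56 in

Direct runoff: 0.0, 24.0, 71.0, 48.0, 32.0, 22.0, 15.0, 10.0, 7.0, 5.0, 49.0, 0.0 cfs; ΣQ_DR = 283.0 cfs.
V = ΣQ_DR · Δt = 283.0 × 3600 s = 1.019 × 10^6 ft³.
Over A = 0.281 mi², depth = V / A = 1.56 in.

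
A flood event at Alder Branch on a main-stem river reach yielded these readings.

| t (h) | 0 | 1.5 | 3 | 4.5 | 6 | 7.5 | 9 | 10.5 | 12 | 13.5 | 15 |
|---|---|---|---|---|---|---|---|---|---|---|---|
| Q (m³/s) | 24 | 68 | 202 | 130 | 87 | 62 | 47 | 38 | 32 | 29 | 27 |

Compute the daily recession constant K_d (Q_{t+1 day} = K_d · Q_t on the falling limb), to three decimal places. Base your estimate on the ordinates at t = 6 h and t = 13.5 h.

Between t = 6 h and t = 13.5 h the flow falls from 87 to 29 m³/s over 5×1.5 h = 7.5 h.
Per-interval ratio K = (29/87)^(1/5) = 0.8027; K_d = K^(24/1.5) = 0.030.

K_d ≈ 0.030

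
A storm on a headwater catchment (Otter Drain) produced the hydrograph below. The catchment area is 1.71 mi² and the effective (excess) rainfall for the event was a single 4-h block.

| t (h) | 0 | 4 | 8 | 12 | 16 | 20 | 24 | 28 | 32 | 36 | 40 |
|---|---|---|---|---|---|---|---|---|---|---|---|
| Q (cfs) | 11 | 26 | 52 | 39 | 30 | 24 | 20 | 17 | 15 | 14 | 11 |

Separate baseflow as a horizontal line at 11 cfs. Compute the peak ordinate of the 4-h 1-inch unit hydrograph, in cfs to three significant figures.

U_p ≈ 82.0 cfs

Direct runoff: 0.0, 15.0, 41.0, 28.0, 19.0, 13.0, 9.0, 6.0, 4.0, 3.0, 0.0 cfs; ΣQ_DR = 138.0 cfs, peak = 41.0 cfs.
Runoff depth d = ΣQ_DR·Δt / A = 138.0 × 14400 / (1.71 mi²) = 0.5002 in.
The 1-inch UH is the DRH scaled by (1 in)/d, so U_p = 41.0 × 1/0.5002 = 82.0 cfs.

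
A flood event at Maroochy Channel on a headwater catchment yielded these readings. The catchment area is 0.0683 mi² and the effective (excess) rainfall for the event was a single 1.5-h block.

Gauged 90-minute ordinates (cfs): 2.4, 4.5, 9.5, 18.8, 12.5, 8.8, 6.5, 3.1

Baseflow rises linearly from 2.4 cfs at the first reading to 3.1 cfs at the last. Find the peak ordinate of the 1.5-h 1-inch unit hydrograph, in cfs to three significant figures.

U_p ≈ 10.7 cfs

Direct runoff: 0.00, 2.00, 6.90, 16.10, 9.70, 5.90, 3.50, 0.00 cfs; ΣQ_DR = 44.10 cfs, peak = 16.10 cfs.
Runoff depth d = ΣQ_DR·Δt / A = 44.10 × 5400 / (0.0683 mi²) = 1.501 in.
The 1-inch UH is the DRH scaled by (1 in)/d, so U_p = 16.10 × 1/1.501 = 10.7 cfs.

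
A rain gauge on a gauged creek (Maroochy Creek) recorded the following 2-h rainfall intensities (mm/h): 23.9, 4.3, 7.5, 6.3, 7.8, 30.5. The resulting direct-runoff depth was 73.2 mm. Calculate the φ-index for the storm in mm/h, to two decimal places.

φ ≈ 8.90 mm/h

Only the 2 blocks with intensity above φ contribute runoff: 23.9, 30.5 mm/h.
Σ(I−φ)·Δt = d  ⇒  (23.9+30.5 − 2φ)·2 = 73.2
φ = (54.40 − 73.2/2) / 2 = 8.90 mm/h.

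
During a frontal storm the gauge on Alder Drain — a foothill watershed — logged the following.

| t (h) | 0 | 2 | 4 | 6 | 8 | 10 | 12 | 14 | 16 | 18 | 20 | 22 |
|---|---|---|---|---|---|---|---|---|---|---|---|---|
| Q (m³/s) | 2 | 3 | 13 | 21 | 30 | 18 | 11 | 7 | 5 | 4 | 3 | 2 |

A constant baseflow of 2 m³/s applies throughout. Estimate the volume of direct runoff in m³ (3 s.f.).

Direct-runoff ordinates (Q − Q_b): 0.0, 1.0, 11.0, 19.0, 28.0, 16.0, 9.0, 5.0, 3.0, 2.0, 1.0, 0.0 m³/s.
ΣQ_DR = 95.00 m³/s.
With Δt = 2 h = 7200 s, V = ΣQ_DR · Δt = 95.00 × 7200 = 6.84 × 10^5 m³.

V ≈ 6.84 × 10^5 m³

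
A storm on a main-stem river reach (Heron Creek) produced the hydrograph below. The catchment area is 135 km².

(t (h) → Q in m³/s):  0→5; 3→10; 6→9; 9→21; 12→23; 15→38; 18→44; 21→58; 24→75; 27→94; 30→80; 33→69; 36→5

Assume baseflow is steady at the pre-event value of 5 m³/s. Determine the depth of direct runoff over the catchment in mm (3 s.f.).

d ≈ 37.3 mm

Direct runoff: 0.0, 5.0, 4.0, 16.0, 18.0, 33.0, 39.0, 53.0, 70.0, 89.0, 75.0, 64.0, 0.0 m³/s; ΣQ_DR = 466.0 m³/s.
V = ΣQ_DR · Δt = 466.0 × 10800 s = 5.033 × 10^6 m³.
Over A = 135 km², depth = V / A = 37.3 mm.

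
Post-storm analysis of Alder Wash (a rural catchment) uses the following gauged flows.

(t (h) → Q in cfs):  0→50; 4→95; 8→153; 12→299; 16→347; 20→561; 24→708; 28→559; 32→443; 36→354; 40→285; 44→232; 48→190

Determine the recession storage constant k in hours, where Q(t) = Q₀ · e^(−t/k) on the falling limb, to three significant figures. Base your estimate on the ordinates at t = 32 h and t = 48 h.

k ≈ 18.9 h

On the falling limb, Q drops from 443 to 190 cfs between t = 32 h and t = 48 h (Δt = 16 h).
k = −Δt / ln(Q₂/Q₁) = −16 / ln(190/443) = 18.9 h.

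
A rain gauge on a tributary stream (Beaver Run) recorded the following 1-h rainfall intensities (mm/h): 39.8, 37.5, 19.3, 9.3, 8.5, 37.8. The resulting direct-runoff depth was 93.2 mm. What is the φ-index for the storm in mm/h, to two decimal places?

φ ≈ 10.30 mm/h

Only the 4 blocks with intensity above φ contribute runoff: 39.8, 37.5, 19.3, 37.8 mm/h.
Σ(I−φ)·Δt = d  ⇒  (39.8+37.5+19.3+37.8 − 4φ)·1 = 93.2
φ = (134.4 − 93.2/1) / 4 = 10.30 mm/h.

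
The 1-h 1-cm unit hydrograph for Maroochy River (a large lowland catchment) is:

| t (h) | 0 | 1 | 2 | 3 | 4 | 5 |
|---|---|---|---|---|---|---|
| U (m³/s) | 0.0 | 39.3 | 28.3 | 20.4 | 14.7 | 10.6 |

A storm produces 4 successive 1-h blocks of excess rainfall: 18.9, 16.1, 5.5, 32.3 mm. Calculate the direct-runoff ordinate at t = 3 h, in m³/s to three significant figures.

By discrete convolution, Q_j = Σ (P_i / 10 mm) · U_{j−i}.
At t = 3 h (j=3): Q = (18.9/10)·20.4 + (16.1/10)·28.3 + (5.5/10)·39.3 + (32.3/10)·0.0 = 106 m³/s.

Q ≈ 106 m³/s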